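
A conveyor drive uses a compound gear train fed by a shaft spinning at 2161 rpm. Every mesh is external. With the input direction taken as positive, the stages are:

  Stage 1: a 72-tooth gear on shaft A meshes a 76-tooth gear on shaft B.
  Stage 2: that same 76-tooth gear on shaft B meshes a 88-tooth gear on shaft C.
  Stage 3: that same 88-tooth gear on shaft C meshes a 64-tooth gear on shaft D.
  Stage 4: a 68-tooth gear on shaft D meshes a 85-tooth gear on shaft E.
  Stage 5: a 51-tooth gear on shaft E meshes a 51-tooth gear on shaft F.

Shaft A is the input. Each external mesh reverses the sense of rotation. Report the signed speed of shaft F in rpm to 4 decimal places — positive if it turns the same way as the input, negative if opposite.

Stage 1 [72T→76T]: ω = 2161.0000×72/76 = 2047.2632 rpm, dir flips to −; running = −2047.2632
Stage 2 [76T→88T]: ω = 2047.2632×76/88 = 1768.0909 rpm, dir flips to +; running = +1768.0909
Stage 3 [88T→64T]: ω = 1768.0909×88/64 = 2431.1250 rpm, dir flips to −; running = −2431.1250
Stage 4 [68T→85T]: ω = 2431.1250×68/85 = 1944.9000 rpm, dir flips to +; running = +1944.9000
Stage 5 [51T→51T]: ω = 1944.9000×51/51 = 1944.9000 rpm, dir flips to −; running = −1944.9000

-1944.9000 rpm (opposite to input, |ω| = 1944.9000 rpm)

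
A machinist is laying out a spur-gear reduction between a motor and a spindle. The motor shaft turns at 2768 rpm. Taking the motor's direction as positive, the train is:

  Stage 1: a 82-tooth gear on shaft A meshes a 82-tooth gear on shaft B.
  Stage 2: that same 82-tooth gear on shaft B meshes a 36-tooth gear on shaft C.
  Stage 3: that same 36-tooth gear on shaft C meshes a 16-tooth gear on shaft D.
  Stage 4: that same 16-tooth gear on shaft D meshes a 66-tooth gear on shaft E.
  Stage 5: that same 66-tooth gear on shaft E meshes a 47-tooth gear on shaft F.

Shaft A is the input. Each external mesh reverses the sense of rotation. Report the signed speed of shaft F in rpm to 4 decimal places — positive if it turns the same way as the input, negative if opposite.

Stage 1 [82T→82T]: ω = 2768.0000×82/82 = 2768.0000 rpm, dir flips to −; running = −2768.0000
Stage 2 [82T→36T]: ω = 2768.0000×82/36 = 6304.8889 rpm, dir flips to +; running = +6304.8889
Stage 3 [36T→16T]: ω = 6304.8889×36/16 = 14186.0000 rpm, dir flips to −; running = −14186.0000
Stage 4 [16T→66T]: ω = 14186.0000×16/66 = 3439.0303 rpm, dir flips to +; running = +3439.0303
Stage 5 [66T→47T]: ω = 3439.0303×66/47 = 4829.2766 rpm, dir flips to −; running = −4829.2766

-4829.2766 rpm (opposite to input, |ω| = 4829.2766 rpm)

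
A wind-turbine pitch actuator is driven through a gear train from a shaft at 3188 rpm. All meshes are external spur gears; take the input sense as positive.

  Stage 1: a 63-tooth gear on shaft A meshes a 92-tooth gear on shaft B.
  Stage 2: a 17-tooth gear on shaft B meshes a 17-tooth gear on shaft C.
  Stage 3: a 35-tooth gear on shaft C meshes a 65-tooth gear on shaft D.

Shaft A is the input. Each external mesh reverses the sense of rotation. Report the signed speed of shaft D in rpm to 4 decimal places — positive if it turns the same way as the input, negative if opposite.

Stage 1 [63T→92T]: ω = 3188.0000×63/92 = 2183.0870 rpm, dir flips to −; running = −2183.0870
Stage 2 [17T→17T]: ω = 2183.0870×17/17 = 2183.0870 rpm, dir flips to +; running = +2183.0870
Stage 3 [35T→65T]: ω = 2183.0870×35/65 = 1175.5084 rpm, dir flips to −; running = −1175.5084

-1175.5084 rpm (opposite to input, |ω| = 1175.5084 rpm)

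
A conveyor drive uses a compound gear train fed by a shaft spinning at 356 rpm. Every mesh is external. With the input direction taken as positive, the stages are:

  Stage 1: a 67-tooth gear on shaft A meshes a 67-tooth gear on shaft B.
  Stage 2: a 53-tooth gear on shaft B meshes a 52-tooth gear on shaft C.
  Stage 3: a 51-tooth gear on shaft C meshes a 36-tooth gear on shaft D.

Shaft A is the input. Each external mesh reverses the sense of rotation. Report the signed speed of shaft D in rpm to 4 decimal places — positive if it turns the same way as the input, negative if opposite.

Stage 1 [67T→67T]: ω = 356.0000×67/67 = 356.0000 rpm, dir flips to −; running = −356.0000
Stage 2 [53T→52T]: ω = 356.0000×53/52 = 362.8462 rpm, dir flips to +; running = +362.8462
Stage 3 [51T→36T]: ω = 362.8462×51/36 = 514.0321 rpm, dir flips to −; running = −514.0321

-514.0321 rpm (opposite to input, |ω| = 514.0321 rpm)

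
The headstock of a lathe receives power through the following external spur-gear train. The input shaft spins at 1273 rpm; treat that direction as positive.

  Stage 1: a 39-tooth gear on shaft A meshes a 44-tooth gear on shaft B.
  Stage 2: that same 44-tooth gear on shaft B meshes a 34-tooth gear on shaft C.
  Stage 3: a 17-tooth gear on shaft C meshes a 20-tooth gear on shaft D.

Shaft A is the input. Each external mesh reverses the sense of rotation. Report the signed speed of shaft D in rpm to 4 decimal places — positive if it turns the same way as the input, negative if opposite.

-1241.1750 rpm (opposite to input, |ω| = 1241.1750 rpm)

Stage 1 [39T→44T]: ω = 1273.0000×39/44 = 1128.3409 rpm, dir flips to −; running = −1128.3409
Stage 2 [44T→34T]: ω = 1128.3409×44/34 = 1460.2059 rpm, dir flips to +; running = +1460.2059
Stage 3 [17T→20T]: ω = 1460.2059×17/20 = 1241.1750 rpm, dir flips to −; running = −1241.1750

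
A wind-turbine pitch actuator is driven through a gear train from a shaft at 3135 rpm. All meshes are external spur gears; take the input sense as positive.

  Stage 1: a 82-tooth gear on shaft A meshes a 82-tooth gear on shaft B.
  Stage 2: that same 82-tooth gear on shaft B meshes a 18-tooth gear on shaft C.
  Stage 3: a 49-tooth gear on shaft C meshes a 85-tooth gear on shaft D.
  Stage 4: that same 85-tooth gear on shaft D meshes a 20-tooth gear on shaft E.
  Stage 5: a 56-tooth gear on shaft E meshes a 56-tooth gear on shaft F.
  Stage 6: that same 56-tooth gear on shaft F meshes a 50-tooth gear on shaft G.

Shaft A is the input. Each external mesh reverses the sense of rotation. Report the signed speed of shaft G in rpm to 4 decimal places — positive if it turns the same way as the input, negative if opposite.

+39188.8933 rpm (same as input, |ω| = 39188.8933 rpm)

Stage 1 [82T→82T]: ω = 3135.0000×82/82 = 3135.0000 rpm, dir flips to −; running = −3135.0000
Stage 2 [82T→18T]: ω = 3135.0000×82/18 = 14281.6667 rpm, dir flips to +; running = +14281.6667
Stage 3 [49T→85T]: ω = 14281.6667×49/85 = 8232.9608 rpm, dir flips to −; running = −8232.9608
Stage 4 [85T→20T]: ω = 8232.9608×85/20 = 34990.0833 rpm, dir flips to +; running = +34990.0833
Stage 5 [56T→56T]: ω = 34990.0833×56/56 = 34990.0833 rpm, dir flips to −; running = −34990.0833
Stage 6 [56T→50T]: ω = 34990.0833×56/50 = 39188.8933 rpm, dir flips to +; running = +39188.8933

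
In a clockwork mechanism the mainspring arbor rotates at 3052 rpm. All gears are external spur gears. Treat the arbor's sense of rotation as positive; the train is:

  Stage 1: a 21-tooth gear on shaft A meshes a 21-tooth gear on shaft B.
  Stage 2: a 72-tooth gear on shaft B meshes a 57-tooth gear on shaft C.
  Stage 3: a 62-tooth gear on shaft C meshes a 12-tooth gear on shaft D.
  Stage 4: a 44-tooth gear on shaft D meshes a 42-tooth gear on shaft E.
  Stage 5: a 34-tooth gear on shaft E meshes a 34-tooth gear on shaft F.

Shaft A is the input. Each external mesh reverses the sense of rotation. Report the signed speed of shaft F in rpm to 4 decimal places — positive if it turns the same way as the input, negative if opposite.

-20866.8070 rpm (opposite to input, |ω| = 20866.8070 rpm)

Stage 1 [21T→21T]: ω = 3052.0000×21/21 = 3052.0000 rpm, dir flips to −; running = −3052.0000
Stage 2 [72T→57T]: ω = 3052.0000×72/57 = 3855.1579 rpm, dir flips to +; running = +3855.1579
Stage 3 [62T→12T]: ω = 3855.1579×62/12 = 19918.3158 rpm, dir flips to −; running = −19918.3158
Stage 4 [44T→42T]: ω = 19918.3158×44/42 = 20866.8070 rpm, dir flips to +; running = +20866.8070
Stage 5 [34T→34T]: ω = 20866.8070×34/34 = 20866.8070 rpm, dir flips to −; running = −20866.8070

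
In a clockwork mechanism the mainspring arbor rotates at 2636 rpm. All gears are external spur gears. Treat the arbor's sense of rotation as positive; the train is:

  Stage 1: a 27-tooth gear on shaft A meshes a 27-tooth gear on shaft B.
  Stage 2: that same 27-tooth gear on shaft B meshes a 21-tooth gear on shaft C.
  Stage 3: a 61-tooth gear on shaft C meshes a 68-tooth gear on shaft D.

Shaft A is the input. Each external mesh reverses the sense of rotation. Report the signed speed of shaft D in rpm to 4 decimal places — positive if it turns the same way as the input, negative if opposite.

-3040.2605 rpm (opposite to input, |ω| = 3040.2605 rpm)

Stage 1 [27T→27T]: ω = 2636.0000×27/27 = 2636.0000 rpm, dir flips to −; running = −2636.0000
Stage 2 [27T→21T]: ω = 2636.0000×27/21 = 3389.1429 rpm, dir flips to +; running = +3389.1429
Stage 3 [61T→68T]: ω = 3389.1429×61/68 = 3040.2605 rpm, dir flips to −; running = −3040.2605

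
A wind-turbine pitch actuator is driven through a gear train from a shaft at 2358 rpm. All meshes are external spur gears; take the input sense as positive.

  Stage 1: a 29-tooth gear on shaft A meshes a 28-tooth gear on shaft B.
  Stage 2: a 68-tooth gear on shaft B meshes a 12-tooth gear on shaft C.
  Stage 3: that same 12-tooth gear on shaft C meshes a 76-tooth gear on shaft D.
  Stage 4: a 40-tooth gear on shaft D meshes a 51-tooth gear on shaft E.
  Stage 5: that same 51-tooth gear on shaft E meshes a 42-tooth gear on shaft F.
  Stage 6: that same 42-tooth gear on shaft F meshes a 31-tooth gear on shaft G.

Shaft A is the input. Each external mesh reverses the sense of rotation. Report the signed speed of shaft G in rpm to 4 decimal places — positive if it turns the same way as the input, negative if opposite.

+2819.5343 rpm (same as input, |ω| = 2819.5343 rpm)

Stage 1 [29T→28T]: ω = 2358.0000×29/28 = 2442.2143 rpm, dir flips to −; running = −2442.2143
Stage 2 [68T→12T]: ω = 2442.2143×68/12 = 13839.2143 rpm, dir flips to +; running = +13839.2143
Stage 3 [12T→76T]: ω = 13839.2143×12/76 = 2185.1391 rpm, dir flips to −; running = −2185.1391
Stage 4 [40T→51T]: ω = 2185.1391×40/51 = 1713.8346 rpm, dir flips to +; running = +1713.8346
Stage 5 [51T→42T]: ω = 1713.8346×51/42 = 2081.0849 rpm, dir flips to −; running = −2081.0849
Stage 6 [42T→31T]: ω = 2081.0849×42/31 = 2819.5343 rpm, dir flips to +; running = +2819.5343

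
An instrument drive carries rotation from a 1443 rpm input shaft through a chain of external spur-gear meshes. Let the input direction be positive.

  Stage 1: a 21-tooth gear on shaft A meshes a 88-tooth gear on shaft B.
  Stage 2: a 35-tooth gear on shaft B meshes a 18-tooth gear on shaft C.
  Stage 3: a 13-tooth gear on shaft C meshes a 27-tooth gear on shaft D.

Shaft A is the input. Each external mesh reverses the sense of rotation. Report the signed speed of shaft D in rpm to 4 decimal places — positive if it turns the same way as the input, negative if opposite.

-322.3874 rpm (opposite to input, |ω| = 322.3874 rpm)

Stage 1 [21T→88T]: ω = 1443.0000×21/88 = 344.3523 rpm, dir flips to −; running = −344.3523
Stage 2 [35T→18T]: ω = 344.3523×35/18 = 669.5739 rpm, dir flips to +; running = +669.5739
Stage 3 [13T→27T]: ω = 669.5739×13/27 = 322.3874 rpm, dir flips to −; running = −322.3874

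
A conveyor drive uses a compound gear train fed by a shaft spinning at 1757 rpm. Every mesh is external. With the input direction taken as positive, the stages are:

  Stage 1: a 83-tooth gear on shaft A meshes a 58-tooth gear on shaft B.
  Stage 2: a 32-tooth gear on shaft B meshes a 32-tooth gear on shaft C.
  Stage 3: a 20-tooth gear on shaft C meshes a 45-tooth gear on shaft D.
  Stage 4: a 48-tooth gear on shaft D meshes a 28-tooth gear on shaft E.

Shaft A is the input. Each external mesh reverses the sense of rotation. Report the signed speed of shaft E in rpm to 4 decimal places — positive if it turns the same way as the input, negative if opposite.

+1915.6782 rpm (same as input, |ω| = 1915.6782 rpm)

Stage 1 [83T→58T]: ω = 1757.0000×83/58 = 2514.3276 rpm, dir flips to −; running = −2514.3276
Stage 2 [32T→32T]: ω = 2514.3276×32/32 = 2514.3276 rpm, dir flips to +; running = +2514.3276
Stage 3 [20T→45T]: ω = 2514.3276×20/45 = 1117.4789 rpm, dir flips to −; running = −1117.4789
Stage 4 [48T→28T]: ω = 1117.4789×48/28 = 1915.6782 rpm, dir flips to +; running = +1915.6782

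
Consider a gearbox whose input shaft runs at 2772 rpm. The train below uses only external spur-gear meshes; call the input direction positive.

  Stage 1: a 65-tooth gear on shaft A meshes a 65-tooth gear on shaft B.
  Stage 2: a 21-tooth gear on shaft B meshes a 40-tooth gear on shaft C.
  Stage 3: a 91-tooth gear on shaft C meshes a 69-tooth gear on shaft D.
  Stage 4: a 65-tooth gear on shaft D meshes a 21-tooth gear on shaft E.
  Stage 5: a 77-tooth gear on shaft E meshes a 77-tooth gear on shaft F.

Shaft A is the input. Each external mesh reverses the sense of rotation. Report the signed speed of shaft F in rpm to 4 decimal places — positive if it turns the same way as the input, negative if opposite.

Stage 1 [65T→65T]: ω = 2772.0000×65/65 = 2772.0000 rpm, dir flips to −; running = −2772.0000
Stage 2 [21T→40T]: ω = 2772.0000×21/40 = 1455.3000 rpm, dir flips to +; running = +1455.3000
Stage 3 [91T→69T]: ω = 1455.3000×91/69 = 1919.3087 rpm, dir flips to −; running = −1919.3087
Stage 4 [65T→21T]: ω = 1919.3087×65/21 = 5940.7174 rpm, dir flips to +; running = +5940.7174
Stage 5 [77T→77T]: ω = 5940.7174×77/77 = 5940.7174 rpm, dir flips to −; running = −5940.7174

-5940.7174 rpm (opposite to input, |ω| = 5940.7174 rpm)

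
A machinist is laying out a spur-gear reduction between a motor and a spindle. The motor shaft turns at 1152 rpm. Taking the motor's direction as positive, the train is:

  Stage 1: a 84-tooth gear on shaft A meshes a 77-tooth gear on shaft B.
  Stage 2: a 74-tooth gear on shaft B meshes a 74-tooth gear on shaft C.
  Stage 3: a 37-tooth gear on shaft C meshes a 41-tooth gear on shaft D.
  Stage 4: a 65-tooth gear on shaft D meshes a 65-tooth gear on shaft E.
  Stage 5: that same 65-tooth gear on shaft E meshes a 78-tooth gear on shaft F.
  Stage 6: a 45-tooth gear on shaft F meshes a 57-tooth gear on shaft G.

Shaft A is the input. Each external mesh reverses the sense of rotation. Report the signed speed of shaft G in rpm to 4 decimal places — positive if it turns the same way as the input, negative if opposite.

Stage 1 [84T→77T]: ω = 1152.0000×84/77 = 1256.7273 rpm, dir flips to −; running = −1256.7273
Stage 2 [74T→74T]: ω = 1256.7273×74/74 = 1256.7273 rpm, dir flips to +; running = +1256.7273
Stage 3 [37T→41T]: ω = 1256.7273×37/41 = 1134.1197 rpm, dir flips to −; running = −1134.1197
Stage 4 [65T→65T]: ω = 1134.1197×65/65 = 1134.1197 rpm, dir flips to +; running = +1134.1197
Stage 5 [65T→78T]: ω = 1134.1197×65/78 = 945.0998 rpm, dir flips to −; running = −945.0998
Stage 6 [45T→57T]: ω = 945.0998×45/57 = 746.1314 rpm, dir flips to +; running = +746.1314

+746.1314 rpm (same as input, |ω| = 746.1314 rpm)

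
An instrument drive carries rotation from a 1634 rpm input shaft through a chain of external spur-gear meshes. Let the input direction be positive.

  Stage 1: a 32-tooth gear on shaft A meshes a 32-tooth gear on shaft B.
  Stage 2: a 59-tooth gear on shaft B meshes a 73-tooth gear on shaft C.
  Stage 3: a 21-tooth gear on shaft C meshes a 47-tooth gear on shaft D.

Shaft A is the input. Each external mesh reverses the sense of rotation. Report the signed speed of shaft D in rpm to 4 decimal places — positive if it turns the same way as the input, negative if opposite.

-590.0688 rpm (opposite to input, |ω| = 590.0688 rpm)

Stage 1 [32T→32T]: ω = 1634.0000×32/32 = 1634.0000 rpm, dir flips to −; running = −1634.0000
Stage 2 [59T→73T]: ω = 1634.0000×59/73 = 1320.6301 rpm, dir flips to +; running = +1320.6301
Stage 3 [21T→47T]: ω = 1320.6301×21/47 = 590.0688 rpm, dir flips to −; running = −590.0688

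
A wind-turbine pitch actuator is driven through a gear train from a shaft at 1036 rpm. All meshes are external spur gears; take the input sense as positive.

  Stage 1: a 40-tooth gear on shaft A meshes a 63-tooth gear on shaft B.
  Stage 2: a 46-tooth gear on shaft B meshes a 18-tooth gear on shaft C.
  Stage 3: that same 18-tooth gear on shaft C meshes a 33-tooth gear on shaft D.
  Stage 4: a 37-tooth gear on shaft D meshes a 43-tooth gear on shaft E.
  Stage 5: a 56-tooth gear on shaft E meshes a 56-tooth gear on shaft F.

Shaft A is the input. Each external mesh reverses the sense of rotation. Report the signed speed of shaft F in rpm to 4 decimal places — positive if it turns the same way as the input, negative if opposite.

Stage 1 [40T→63T]: ω = 1036.0000×40/63 = 657.7778 rpm, dir flips to −; running = −657.7778
Stage 2 [46T→18T]: ω = 657.7778×46/18 = 1680.9877 rpm, dir flips to +; running = +1680.9877
Stage 3 [18T→33T]: ω = 1680.9877×18/33 = 916.9024 rpm, dir flips to −; running = −916.9024
Stage 4 [37T→43T]: ω = 916.9024×37/43 = 788.9625 rpm, dir flips to +; running = +788.9625
Stage 5 [56T→56T]: ω = 788.9625×56/56 = 788.9625 rpm, dir flips to −; running = −788.9625

-788.9625 rpm (opposite to input, |ω| = 788.9625 rpm)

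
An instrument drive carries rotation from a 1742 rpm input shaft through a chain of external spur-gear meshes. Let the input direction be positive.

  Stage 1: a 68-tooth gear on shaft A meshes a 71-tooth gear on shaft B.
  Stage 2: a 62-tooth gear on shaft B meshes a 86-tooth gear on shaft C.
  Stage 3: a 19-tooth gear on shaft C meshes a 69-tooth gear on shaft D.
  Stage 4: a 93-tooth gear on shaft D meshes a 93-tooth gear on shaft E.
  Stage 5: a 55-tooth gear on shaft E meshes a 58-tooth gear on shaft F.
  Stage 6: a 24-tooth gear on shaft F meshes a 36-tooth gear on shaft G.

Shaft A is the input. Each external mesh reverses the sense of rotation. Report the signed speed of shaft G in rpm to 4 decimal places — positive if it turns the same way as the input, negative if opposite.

+209.3823 rpm (same as input, |ω| = 209.3823 rpm)

Stage 1 [68T→71T]: ω = 1742.0000×68/71 = 1668.3944 rpm, dir flips to −; running = −1668.3944
Stage 2 [62T→86T]: ω = 1668.3944×62/86 = 1202.7959 rpm, dir flips to +; running = +1202.7959
Stage 3 [19T→69T]: ω = 1202.7959×19/69 = 331.2047 rpm, dir flips to −; running = −331.2047
Stage 4 [93T→93T]: ω = 331.2047×93/93 = 331.2047 rpm, dir flips to +; running = +331.2047
Stage 5 [55T→58T]: ω = 331.2047×55/58 = 314.0734 rpm, dir flips to −; running = −314.0734
Stage 6 [24T→36T]: ω = 314.0734×24/36 = 209.3823 rpm, dir flips to +; running = +209.3823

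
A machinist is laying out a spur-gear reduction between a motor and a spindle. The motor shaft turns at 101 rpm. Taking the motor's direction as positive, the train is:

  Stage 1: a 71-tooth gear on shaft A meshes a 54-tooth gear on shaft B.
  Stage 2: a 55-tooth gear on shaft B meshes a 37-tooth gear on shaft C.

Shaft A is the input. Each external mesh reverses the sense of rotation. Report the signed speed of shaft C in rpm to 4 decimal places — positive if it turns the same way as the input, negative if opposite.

+197.3999 rpm (same as input, |ω| = 197.3999 rpm)

Stage 1 [71T→54T]: ω = 101.0000×71/54 = 132.7963 rpm, dir flips to −; running = −132.7963
Stage 2 [55T→37T]: ω = 132.7963×55/37 = 197.3999 rpm, dir flips to +; running = +197.3999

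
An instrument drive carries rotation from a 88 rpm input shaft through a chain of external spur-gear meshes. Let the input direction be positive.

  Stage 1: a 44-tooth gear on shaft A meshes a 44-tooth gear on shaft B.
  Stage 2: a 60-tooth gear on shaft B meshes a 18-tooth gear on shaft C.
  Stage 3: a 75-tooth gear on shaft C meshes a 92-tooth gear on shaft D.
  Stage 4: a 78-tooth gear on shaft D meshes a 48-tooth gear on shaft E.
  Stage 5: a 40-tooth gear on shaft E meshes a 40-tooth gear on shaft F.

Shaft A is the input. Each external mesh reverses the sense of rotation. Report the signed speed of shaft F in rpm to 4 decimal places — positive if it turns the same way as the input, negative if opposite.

Stage 1 [44T→44T]: ω = 88.0000×44/44 = 88.0000 rpm, dir flips to −; running = −88.0000
Stage 2 [60T→18T]: ω = 88.0000×60/18 = 293.3333 rpm, dir flips to +; running = +293.3333
Stage 3 [75T→92T]: ω = 293.3333×75/92 = 239.1304 rpm, dir flips to −; running = −239.1304
Stage 4 [78T→48T]: ω = 239.1304×78/48 = 388.5870 rpm, dir flips to +; running = +388.5870
Stage 5 [40T→40T]: ω = 388.5870×40/40 = 388.5870 rpm, dir flips to −; running = −388.5870

-388.5870 rpm (opposite to input, |ω| = 388.5870 rpm)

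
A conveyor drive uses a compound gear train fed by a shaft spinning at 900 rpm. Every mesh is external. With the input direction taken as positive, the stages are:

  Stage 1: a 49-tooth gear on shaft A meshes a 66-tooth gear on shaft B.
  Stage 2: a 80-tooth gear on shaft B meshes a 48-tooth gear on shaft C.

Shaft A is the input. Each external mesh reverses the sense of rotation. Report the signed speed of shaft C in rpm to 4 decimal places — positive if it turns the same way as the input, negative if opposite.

+1113.6364 rpm (same as input, |ω| = 1113.6364 rpm)

Stage 1 [49T→66T]: ω = 900.0000×49/66 = 668.1818 rpm, dir flips to −; running = −668.1818
Stage 2 [80T→48T]: ω = 668.1818×80/48 = 1113.6364 rpm, dir flips to +; running = +1113.6364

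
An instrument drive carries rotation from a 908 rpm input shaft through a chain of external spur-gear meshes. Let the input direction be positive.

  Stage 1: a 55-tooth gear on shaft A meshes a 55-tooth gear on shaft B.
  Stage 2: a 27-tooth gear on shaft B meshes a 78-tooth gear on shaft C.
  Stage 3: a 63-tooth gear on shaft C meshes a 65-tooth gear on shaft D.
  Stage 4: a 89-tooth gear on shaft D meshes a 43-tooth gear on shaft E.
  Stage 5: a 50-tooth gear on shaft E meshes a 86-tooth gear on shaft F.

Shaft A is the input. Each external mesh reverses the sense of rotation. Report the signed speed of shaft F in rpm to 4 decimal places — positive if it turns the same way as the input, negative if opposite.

-366.5855 rpm (opposite to input, |ω| = 366.5855 rpm)

Stage 1 [55T→55T]: ω = 908.0000×55/55 = 908.0000 rpm, dir flips to −; running = −908.0000
Stage 2 [27T→78T]: ω = 908.0000×27/78 = 314.3077 rpm, dir flips to +; running = +314.3077
Stage 3 [63T→65T]: ω = 314.3077×63/65 = 304.6367 rpm, dir flips to −; running = −304.6367
Stage 4 [89T→43T]: ω = 304.6367×89/43 = 630.5271 rpm, dir flips to +; running = +630.5271
Stage 5 [50T→86T]: ω = 630.5271×50/86 = 366.5855 rpm, dir flips to −; running = −366.5855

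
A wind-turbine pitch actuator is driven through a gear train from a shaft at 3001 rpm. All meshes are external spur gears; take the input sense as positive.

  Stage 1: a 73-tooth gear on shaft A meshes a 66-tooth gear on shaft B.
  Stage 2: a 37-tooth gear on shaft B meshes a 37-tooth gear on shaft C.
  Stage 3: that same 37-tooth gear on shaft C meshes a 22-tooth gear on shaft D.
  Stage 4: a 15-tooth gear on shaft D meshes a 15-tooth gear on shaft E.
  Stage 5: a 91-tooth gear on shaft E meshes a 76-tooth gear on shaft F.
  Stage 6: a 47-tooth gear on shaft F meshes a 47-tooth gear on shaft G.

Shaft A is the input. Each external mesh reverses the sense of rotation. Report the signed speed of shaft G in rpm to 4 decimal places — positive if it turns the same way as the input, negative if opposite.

+6684.2358 rpm (same as input, |ω| = 6684.2358 rpm)

Stage 1 [73T→66T]: ω = 3001.0000×73/66 = 3319.2879 rpm, dir flips to −; running = −3319.2879
Stage 2 [37T→37T]: ω = 3319.2879×37/37 = 3319.2879 rpm, dir flips to +; running = +3319.2879
Stage 3 [37T→22T]: ω = 3319.2879×37/22 = 5582.4387 rpm, dir flips to −; running = −5582.4387
Stage 4 [15T→15T]: ω = 5582.4387×15/15 = 5582.4387 rpm, dir flips to +; running = +5582.4387
Stage 5 [91T→76T]: ω = 5582.4387×91/76 = 6684.2358 rpm, dir flips to −; running = −6684.2358
Stage 6 [47T→47T]: ω = 6684.2358×47/47 = 6684.2358 rpm, dir flips to +; running = +6684.2358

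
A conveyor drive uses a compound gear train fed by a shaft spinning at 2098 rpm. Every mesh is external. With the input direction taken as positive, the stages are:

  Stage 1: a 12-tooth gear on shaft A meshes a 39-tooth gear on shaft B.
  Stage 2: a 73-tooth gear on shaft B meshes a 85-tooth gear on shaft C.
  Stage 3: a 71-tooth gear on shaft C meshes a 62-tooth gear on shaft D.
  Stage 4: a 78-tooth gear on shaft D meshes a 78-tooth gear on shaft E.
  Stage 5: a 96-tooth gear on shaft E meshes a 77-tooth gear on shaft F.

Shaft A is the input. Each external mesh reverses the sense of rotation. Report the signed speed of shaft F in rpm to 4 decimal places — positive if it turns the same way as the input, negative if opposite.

-791.5407 rpm (opposite to input, |ω| = 791.5407 rpm)

Stage 1 [12T→39T]: ω = 2098.0000×12/39 = 645.5385 rpm, dir flips to −; running = −645.5385
Stage 2 [73T→85T]: ω = 645.5385×73/85 = 554.4036 rpm, dir flips to +; running = +554.4036
Stage 3 [71T→62T]: ω = 554.4036×71/62 = 634.8816 rpm, dir flips to −; running = −634.8816
Stage 4 [78T→78T]: ω = 634.8816×78/78 = 634.8816 rpm, dir flips to +; running = +634.8816
Stage 5 [96T→77T]: ω = 634.8816×96/77 = 791.5407 rpm, dir flips to −; running = −791.5407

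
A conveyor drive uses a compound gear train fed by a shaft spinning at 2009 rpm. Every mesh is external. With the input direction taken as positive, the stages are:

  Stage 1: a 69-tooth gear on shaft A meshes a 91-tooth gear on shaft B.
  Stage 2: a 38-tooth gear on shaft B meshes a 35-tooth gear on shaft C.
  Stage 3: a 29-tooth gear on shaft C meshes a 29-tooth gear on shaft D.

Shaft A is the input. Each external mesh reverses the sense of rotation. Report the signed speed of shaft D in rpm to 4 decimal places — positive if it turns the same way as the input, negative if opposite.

Stage 1 [69T→91T]: ω = 2009.0000×69/91 = 1523.3077 rpm, dir flips to −; running = −1523.3077
Stage 2 [38T→35T]: ω = 1523.3077×38/35 = 1653.8769 rpm, dir flips to +; running = +1653.8769
Stage 3 [29T→29T]: ω = 1653.8769×29/29 = 1653.8769 rpm, dir flips to −; running = −1653.8769

-1653.8769 rpm (opposite to input, |ω| = 1653.8769 rpm)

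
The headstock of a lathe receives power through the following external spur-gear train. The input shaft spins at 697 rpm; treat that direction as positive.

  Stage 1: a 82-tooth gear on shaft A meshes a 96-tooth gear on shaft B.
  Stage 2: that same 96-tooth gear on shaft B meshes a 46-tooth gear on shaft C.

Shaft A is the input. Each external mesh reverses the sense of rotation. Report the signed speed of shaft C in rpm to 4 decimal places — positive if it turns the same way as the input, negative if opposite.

Stage 1 [82T→96T]: ω = 697.0000×82/96 = 595.3542 rpm, dir flips to −; running = −595.3542
Stage 2 [96T→46T]: ω = 595.3542×96/46 = 1242.4783 rpm, dir flips to +; running = +1242.4783

+1242.4783 rpm (same as input, |ω| = 1242.4783 rpm)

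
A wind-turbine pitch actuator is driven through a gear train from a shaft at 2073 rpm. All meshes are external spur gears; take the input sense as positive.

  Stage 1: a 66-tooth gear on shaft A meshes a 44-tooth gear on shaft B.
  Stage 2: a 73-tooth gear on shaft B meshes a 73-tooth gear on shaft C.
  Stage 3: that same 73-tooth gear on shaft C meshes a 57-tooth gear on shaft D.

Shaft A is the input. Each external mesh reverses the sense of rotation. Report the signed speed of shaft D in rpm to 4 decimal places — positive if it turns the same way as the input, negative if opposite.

Stage 1 [66T→44T]: ω = 2073.0000×66/44 = 3109.5000 rpm, dir flips to −; running = −3109.5000
Stage 2 [73T→73T]: ω = 3109.5000×73/73 = 3109.5000 rpm, dir flips to +; running = +3109.5000
Stage 3 [73T→57T]: ω = 3109.5000×73/57 = 3982.3421 rpm, dir flips to −; running = −3982.3421

-3982.3421 rpm (opposite to input, |ω| = 3982.3421 rpm)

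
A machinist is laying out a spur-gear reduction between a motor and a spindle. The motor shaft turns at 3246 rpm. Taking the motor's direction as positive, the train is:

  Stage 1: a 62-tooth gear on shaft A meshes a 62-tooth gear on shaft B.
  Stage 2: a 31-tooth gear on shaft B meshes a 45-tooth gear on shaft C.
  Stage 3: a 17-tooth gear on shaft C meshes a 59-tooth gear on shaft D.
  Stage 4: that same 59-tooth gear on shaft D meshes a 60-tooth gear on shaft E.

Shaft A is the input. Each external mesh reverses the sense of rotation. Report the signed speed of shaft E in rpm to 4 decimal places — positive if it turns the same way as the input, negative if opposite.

+633.5711 rpm (same as input, |ω| = 633.5711 rpm)

Stage 1 [62T→62T]: ω = 3246.0000×62/62 = 3246.0000 rpm, dir flips to −; running = −3246.0000
Stage 2 [31T→45T]: ω = 3246.0000×31/45 = 2236.1333 rpm, dir flips to +; running = +2236.1333
Stage 3 [17T→59T]: ω = 2236.1333×17/59 = 644.3096 rpm, dir flips to −; running = −644.3096
Stage 4 [59T→60T]: ω = 644.3096×59/60 = 633.5711 rpm, dir flips to +; running = +633.5711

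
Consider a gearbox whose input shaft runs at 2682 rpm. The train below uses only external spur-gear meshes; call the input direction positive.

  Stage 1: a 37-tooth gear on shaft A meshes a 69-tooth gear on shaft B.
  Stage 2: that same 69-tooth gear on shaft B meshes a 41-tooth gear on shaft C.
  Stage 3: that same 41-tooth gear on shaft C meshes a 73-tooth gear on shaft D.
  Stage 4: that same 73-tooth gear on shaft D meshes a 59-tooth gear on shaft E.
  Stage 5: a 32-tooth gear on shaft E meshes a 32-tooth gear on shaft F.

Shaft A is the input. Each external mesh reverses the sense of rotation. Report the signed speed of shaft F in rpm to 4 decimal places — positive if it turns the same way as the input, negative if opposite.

Stage 1 [37T→69T]: ω = 2682.0000×37/69 = 1438.1739 rpm, dir flips to −; running = −1438.1739
Stage 2 [69T→41T]: ω = 1438.1739×69/41 = 2420.3415 rpm, dir flips to +; running = +2420.3415
Stage 3 [41T→73T]: ω = 2420.3415×41/73 = 1359.3699 rpm, dir flips to −; running = −1359.3699
Stage 4 [73T→59T]: ω = 1359.3699×73/59 = 1681.9322 rpm, dir flips to +; running = +1681.9322
Stage 5 [32T→32T]: ω = 1681.9322×32/32 = 1681.9322 rpm, dir flips to −; running = −1681.9322

-1681.9322 rpm (opposite to input, |ω| = 1681.9322 rpm)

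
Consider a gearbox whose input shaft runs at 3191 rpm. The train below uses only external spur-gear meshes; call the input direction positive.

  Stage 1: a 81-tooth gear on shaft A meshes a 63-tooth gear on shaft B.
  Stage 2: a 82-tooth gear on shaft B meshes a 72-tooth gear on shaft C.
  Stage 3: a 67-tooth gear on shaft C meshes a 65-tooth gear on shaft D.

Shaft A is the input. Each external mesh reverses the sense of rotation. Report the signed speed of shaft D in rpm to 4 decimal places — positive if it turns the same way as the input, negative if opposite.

-4816.3060 rpm (opposite to input, |ω| = 4816.3060 rpm)

Stage 1 [81T→63T]: ω = 3191.0000×81/63 = 4102.7143 rpm, dir flips to −; running = −4102.7143
Stage 2 [82T→72T]: ω = 4102.7143×82/72 = 4672.5357 rpm, dir flips to +; running = +4672.5357
Stage 3 [67T→65T]: ω = 4672.5357×67/65 = 4816.3060 rpm, dir flips to −; running = −4816.3060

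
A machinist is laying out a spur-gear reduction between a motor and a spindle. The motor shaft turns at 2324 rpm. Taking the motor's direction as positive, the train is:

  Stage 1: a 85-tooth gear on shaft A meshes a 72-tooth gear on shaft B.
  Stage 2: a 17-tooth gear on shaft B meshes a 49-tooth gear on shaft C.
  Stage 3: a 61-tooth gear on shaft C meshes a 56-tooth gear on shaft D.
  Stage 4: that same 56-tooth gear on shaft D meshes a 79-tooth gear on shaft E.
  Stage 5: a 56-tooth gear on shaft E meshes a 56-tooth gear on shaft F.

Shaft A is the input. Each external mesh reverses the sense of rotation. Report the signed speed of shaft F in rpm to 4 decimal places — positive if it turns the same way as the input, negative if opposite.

-734.9844 rpm (opposite to input, |ω| = 734.9844 rpm)

Stage 1 [85T→72T]: ω = 2324.0000×85/72 = 2743.6111 rpm, dir flips to −; running = −2743.6111
Stage 2 [17T→49T]: ω = 2743.6111×17/49 = 951.8651 rpm, dir flips to +; running = +951.8651
Stage 3 [61T→56T]: ω = 951.8651×61/56 = 1036.8530 rpm, dir flips to −; running = −1036.8530
Stage 4 [56T→79T]: ω = 1036.8530×56/79 = 734.9844 rpm, dir flips to +; running = +734.9844
Stage 5 [56T→56T]: ω = 734.9844×56/56 = 734.9844 rpm, dir flips to −; running = −734.9844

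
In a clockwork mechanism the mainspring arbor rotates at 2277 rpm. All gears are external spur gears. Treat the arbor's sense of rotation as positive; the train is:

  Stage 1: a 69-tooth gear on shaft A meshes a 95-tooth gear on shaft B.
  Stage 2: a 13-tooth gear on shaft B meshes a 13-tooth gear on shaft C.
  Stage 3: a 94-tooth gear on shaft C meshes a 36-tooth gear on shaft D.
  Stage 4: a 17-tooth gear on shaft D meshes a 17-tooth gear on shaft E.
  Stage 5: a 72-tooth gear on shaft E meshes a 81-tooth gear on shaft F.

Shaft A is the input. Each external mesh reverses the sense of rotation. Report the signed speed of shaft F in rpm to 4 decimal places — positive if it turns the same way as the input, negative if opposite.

-3838.4982 rpm (opposite to input, |ω| = 3838.4982 rpm)

Stage 1 [69T→95T]: ω = 2277.0000×69/95 = 1653.8211 rpm, dir flips to −; running = −1653.8211
Stage 2 [13T→13T]: ω = 1653.8211×13/13 = 1653.8211 rpm, dir flips to +; running = +1653.8211
Stage 3 [94T→36T]: ω = 1653.8211×94/36 = 4318.3105 rpm, dir flips to −; running = −4318.3105
Stage 4 [17T→17T]: ω = 4318.3105×17/17 = 4318.3105 rpm, dir flips to +; running = +4318.3105
Stage 5 [72T→81T]: ω = 4318.3105×72/81 = 3838.4982 rpm, dir flips to −; running = −3838.4982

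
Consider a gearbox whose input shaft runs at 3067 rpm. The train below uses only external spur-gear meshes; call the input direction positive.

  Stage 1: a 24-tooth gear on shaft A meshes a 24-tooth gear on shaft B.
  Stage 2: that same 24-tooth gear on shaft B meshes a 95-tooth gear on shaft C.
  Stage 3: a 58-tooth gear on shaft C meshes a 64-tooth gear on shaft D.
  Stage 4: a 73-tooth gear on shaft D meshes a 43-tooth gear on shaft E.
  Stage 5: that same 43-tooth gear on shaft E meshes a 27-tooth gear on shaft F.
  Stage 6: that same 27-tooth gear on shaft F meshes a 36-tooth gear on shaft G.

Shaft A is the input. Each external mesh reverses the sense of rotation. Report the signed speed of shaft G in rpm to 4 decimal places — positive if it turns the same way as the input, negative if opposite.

+1423.8682 rpm (same as input, |ω| = 1423.8682 rpm)

Stage 1 [24T→24T]: ω = 3067.0000×24/24 = 3067.0000 rpm, dir flips to −; running = −3067.0000
Stage 2 [24T→95T]: ω = 3067.0000×24/95 = 774.8211 rpm, dir flips to +; running = +774.8211
Stage 3 [58T→64T]: ω = 774.8211×58/64 = 702.1816 rpm, dir flips to −; running = −702.1816
Stage 4 [73T→43T]: ω = 702.1816×73/43 = 1192.0757 rpm, dir flips to +; running = +1192.0757
Stage 5 [43T→27T]: ω = 1192.0757×43/27 = 1898.4909 rpm, dir flips to −; running = −1898.4909
Stage 6 [27T→36T]: ω = 1898.4909×27/36 = 1423.8682 rpm, dir flips to +; running = +1423.8682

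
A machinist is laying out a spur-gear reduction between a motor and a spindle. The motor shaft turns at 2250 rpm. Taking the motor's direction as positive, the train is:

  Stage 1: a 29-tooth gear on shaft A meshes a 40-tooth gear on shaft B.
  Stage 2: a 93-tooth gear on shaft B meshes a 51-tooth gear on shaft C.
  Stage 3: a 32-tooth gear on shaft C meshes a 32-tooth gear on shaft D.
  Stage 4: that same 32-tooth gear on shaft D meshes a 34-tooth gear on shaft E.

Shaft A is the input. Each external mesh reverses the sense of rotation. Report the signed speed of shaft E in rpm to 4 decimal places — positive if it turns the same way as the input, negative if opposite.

Stage 1 [29T→40T]: ω = 2250.0000×29/40 = 1631.2500 rpm, dir flips to −; running = −1631.2500
Stage 2 [93T→51T]: ω = 1631.2500×93/51 = 2974.6324 rpm, dir flips to +; running = +2974.6324
Stage 3 [32T→32T]: ω = 2974.6324×32/32 = 2974.6324 rpm, dir flips to −; running = −2974.6324
Stage 4 [32T→34T]: ω = 2974.6324×32/34 = 2799.6540 rpm, dir flips to +; running = +2799.6540

+2799.6540 rpm (same as input, |ω| = 2799.6540 rpm)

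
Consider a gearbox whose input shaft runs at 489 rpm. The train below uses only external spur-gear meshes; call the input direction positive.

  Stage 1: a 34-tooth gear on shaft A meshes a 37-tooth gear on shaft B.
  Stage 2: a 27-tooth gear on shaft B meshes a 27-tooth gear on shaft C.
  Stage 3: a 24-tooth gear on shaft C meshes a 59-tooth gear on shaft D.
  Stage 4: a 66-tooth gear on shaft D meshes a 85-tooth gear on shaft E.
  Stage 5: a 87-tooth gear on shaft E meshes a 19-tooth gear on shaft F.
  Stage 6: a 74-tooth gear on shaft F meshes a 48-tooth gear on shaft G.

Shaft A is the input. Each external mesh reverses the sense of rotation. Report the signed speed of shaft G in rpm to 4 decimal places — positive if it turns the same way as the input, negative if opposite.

+1001.9047 rpm (same as input, |ω| = 1001.9047 rpm)

Stage 1 [34T→37T]: ω = 489.0000×34/37 = 449.3514 rpm, dir flips to −; running = −449.3514
Stage 2 [27T→27T]: ω = 449.3514×27/27 = 449.3514 rpm, dir flips to +; running = +449.3514
Stage 3 [24T→59T]: ω = 449.3514×24/59 = 182.7870 rpm, dir flips to −; running = −182.7870
Stage 4 [66T→85T]: ω = 182.7870×66/85 = 141.9287 rpm, dir flips to +; running = +141.9287
Stage 5 [87T→19T]: ω = 141.9287×87/19 = 649.8841 rpm, dir flips to −; running = −649.8841
Stage 6 [74T→48T]: ω = 649.8841×74/48 = 1001.9047 rpm, dir flips to +; running = +1001.9047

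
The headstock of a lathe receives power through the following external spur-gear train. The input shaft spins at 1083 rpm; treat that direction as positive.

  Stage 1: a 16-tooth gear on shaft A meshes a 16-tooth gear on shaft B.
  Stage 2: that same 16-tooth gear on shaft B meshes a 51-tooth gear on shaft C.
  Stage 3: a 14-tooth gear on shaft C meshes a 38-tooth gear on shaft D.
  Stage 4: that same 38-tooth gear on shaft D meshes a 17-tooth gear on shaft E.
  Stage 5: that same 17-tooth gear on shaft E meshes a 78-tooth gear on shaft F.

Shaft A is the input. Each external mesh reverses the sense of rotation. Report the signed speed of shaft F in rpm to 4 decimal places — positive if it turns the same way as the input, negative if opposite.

Stage 1 [16T→16T]: ω = 1083.0000×16/16 = 1083.0000 rpm, dir flips to −; running = −1083.0000
Stage 2 [16T→51T]: ω = 1083.0000×16/51 = 339.7647 rpm, dir flips to +; running = +339.7647
Stage 3 [14T→38T]: ω = 339.7647×14/38 = 125.1765 rpm, dir flips to −; running = −125.1765
Stage 4 [38T→17T]: ω = 125.1765×38/17 = 279.8062 rpm, dir flips to +; running = +279.8062
Stage 5 [17T→78T]: ω = 279.8062×17/78 = 60.9834 rpm, dir flips to −; running = −60.9834

-60.9834 rpm (opposite to input, |ω| = 60.9834 rpm)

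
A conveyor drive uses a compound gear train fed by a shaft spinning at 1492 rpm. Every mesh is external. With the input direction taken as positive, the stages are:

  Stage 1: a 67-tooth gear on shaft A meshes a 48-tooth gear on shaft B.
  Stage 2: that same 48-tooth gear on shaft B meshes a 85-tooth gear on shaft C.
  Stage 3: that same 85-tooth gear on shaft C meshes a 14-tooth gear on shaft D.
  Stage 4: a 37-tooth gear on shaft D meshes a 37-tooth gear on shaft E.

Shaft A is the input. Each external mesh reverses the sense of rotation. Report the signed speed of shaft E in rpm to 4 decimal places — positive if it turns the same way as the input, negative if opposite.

Stage 1 [67T→48T]: ω = 1492.0000×67/48 = 2082.5833 rpm, dir flips to −; running = −2082.5833
Stage 2 [48T→85T]: ω = 2082.5833×48/85 = 1176.0471 rpm, dir flips to +; running = +1176.0471
Stage 3 [85T→14T]: ω = 1176.0471×85/14 = 7140.2857 rpm, dir flips to −; running = −7140.2857
Stage 4 [37T→37T]: ω = 7140.2857×37/37 = 7140.2857 rpm, dir flips to +; running = +7140.2857

+7140.2857 rpm (same as input, |ω| = 7140.2857 rpm)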